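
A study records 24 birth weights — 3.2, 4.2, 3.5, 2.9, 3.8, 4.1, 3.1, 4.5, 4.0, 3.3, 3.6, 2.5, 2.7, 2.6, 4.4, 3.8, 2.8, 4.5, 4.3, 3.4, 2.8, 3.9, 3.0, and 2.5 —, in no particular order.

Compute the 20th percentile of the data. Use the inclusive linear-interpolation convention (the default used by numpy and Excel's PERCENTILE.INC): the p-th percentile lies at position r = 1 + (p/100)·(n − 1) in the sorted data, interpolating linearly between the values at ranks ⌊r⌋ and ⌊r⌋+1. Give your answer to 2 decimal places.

2.80

Sorted: 2.5, 2.5, 2.6, 2.7, 2.8, 2.8, 2.9, 3.0, 3.1, 3.2, 3.3, 3.4, 3.5, 3.6, 3.8, 3.8, 3.9, 4.0, 4.1, 4.2, 4.3, 4.4, 4.5, 4.5.
n = 24.
r = 1 + (20/100)·(24 − 1) = 1 + 4.6 = 5.6.
Rank 5 is 2.8 and rank 6 is 2.8.
Interpolate: 2.8 + 0.6·(2.8 − 2.8) = 2.8 + 0.6·0 = 2.8.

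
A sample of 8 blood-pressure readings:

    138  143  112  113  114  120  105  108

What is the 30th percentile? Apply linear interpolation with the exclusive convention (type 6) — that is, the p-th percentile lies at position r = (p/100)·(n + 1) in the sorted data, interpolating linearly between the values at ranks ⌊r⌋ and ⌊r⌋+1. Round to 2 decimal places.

Sorted: 105, 108, 112, 113, 114, 120, 138, 143.
n = 8.
r = (30/100)·(8 + 1) = 2.7.
Rank 2 is 108 and rank 3 is 112.
Interpolate: 108 + 0.7·(112 − 108) = 108 + 0.7·4 = 110.8.

110.80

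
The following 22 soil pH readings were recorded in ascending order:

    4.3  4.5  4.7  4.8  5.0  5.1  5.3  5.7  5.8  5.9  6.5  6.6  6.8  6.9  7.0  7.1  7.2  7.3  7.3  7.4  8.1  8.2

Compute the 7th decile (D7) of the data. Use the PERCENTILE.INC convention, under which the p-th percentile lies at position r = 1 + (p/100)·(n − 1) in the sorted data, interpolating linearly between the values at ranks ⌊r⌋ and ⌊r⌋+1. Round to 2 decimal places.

7.07

n = 22.
r = 1 + (70/100)·(22 − 1) = 1 + 14.7 = 15.7.
Rank 15 is 7.0 and rank 16 is 7.1.
Interpolate: 7.0 + 0.7·(7.1 − 7.0) = 7.0 + 0.7·0.1 = 7.07.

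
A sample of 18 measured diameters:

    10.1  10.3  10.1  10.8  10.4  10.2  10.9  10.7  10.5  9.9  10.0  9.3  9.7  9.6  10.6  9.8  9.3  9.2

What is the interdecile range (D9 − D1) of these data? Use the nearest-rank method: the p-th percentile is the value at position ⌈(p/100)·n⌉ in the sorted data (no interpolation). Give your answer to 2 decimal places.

Sorted: 9.2, 9.3, 9.3, 9.6, 9.7, 9.8, 9.9, 10.0, 10.1, 10.1, 10.2, 10.3, 10.4, 10.5, 10.6, 10.7, 10.8, 10.9.
n = 18.
P10: rank ⌈10/100·18⌉ = 2 → 9.3.
P90: rank ⌈90/100·18⌉ = 17 → 10.8.
Difference: 10.8 − 9.3 = 1.5.

1.50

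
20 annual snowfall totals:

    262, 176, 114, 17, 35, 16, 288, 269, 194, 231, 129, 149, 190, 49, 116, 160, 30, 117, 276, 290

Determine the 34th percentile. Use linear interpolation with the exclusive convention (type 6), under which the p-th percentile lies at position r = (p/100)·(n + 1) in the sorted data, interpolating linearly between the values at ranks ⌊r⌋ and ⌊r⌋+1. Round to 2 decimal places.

116.14

Sorted: 16, 17, 30, 35, 49, 114, 116, 117, 129, 149, 160, 176, 190, 194, 231, 262, 269, 276, 288, 290.
n = 20.
r = (34/100)·(20 + 1) = 7.14.
Rank 7 is 116 and rank 8 is 117.
Interpolate: 116 + 0.14·(117 − 116) = 116 + 0.14·1 = 116.14.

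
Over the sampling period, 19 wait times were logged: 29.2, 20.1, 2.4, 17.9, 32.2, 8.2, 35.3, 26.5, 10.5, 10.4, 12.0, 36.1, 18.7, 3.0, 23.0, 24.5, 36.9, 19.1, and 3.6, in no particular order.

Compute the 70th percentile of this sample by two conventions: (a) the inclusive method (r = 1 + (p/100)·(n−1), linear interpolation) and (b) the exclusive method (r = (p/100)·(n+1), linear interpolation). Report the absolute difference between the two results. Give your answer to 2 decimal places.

Sorted: 2.4, 3.0, 3.6, 8.2, 10.4, 10.5, 12.0, 17.9, 18.7, 19.1, 20.1, 23.0, 24.5, 26.5, 29.2, 32.2, 35.3, 36.1, 36.9.
n = 19.
(a) r = 13.6; between ranks 13 (24.5) and 14 (26.5): 25.7.
(b) r = 14 → value at rank 14 = 26.5.
|25.7 − 26.5| = 0.8.

0.80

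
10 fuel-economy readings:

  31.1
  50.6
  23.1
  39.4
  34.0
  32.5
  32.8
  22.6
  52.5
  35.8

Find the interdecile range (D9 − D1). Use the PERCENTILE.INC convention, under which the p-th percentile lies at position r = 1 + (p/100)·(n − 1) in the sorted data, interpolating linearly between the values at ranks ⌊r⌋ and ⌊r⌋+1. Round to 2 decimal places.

27.74

Sorted: 22.6, 23.1, 31.1, 32.5, 32.8, 34.0, 35.8, 39.4, 50.6, 52.5.
n = 10.
P10: r = 1.9; ranks 1–2 are 22.6, 23.1; interpolating gives 23.05.
P90: r = 9.1; ranks 9–10 are 50.6, 52.5; interpolating gives 50.79.
Difference: 50.79 − 23.05 = 27.74.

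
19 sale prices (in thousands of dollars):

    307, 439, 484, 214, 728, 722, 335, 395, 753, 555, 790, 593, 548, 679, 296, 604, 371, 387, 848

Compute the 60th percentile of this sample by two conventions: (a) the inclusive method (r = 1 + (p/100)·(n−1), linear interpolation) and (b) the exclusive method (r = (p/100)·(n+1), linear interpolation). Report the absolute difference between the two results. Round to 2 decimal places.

7.60

Sorted: 214, 296, 307, 335, 371, 387, 395, 439, 484, 548, 555, 593, 604, 679, 722, 728, 753, 790, 848.
n = 19.
(a) r = 11.8; between ranks 11 (555) and 12 (593): 585.4.
(b) r = 12 → value at rank 12 = 593.
|585.4 − 593| = 7.6.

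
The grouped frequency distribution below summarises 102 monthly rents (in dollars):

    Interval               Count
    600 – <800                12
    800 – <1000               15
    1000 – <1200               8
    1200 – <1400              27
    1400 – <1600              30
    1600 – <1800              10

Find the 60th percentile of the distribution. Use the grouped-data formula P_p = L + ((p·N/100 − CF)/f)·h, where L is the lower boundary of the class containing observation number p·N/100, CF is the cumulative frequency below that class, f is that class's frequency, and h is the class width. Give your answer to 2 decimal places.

1394.07

N = 102; target position k = 60/100 · 102 = 61.2.
Cumulative frequencies: 12, 27, 35, 62, 92, 102.
Observation 61.2 falls in the class 1200 – <1400.
L = 1200, CF = 35, f = 27, h = 200.
P60 = 1200 + ((61.2 − 35)/27)·200 = 1200 + 194.074 = 1394.07.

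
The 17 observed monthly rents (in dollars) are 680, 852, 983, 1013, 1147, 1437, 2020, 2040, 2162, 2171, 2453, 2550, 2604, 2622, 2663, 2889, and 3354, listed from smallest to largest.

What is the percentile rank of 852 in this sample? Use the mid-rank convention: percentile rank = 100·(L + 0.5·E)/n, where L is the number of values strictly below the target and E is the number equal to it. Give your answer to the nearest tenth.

8.8

Count below 852: L = 1; count equal: E = 1; n = 17.
Percentile rank = 100·(1 + 0.5·1)/17 = 100·1.5/17 = 8.824.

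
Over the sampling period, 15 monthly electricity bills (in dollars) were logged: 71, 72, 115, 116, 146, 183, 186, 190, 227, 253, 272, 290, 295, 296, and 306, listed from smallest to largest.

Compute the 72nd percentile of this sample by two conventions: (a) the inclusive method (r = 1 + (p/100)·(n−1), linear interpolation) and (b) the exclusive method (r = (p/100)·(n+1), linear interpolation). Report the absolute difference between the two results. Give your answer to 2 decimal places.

n = 15.
(a) r = 11.08; between ranks 11 (272) and 12 (290): 273.44.
(b) r = 11.52; between ranks 11 (272) and 12 (290): 281.36.
|273.44 − 281.36| = 7.92.

7.92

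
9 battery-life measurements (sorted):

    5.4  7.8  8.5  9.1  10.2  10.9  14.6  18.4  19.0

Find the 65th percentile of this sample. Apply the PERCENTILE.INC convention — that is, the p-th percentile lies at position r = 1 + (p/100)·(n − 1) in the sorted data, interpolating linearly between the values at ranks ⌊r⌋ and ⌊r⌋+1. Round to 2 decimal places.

n = 9.
r = 1 + (65/100)·(9 − 1) = 1 + 5.2 = 6.2.
Rank 6 is 10.9 and rank 7 is 14.6.
Interpolate: 10.9 + 0.2·(14.6 − 10.9) = 10.9 + 0.2·3.7 = 11.64.

11.64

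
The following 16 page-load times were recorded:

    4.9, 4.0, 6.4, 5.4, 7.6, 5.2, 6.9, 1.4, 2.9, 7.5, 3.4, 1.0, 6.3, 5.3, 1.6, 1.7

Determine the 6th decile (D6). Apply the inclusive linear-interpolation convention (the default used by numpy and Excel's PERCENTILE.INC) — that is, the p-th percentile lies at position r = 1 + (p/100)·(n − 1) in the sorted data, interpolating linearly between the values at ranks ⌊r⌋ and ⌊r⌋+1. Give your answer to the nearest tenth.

5.3

Sorted: 1.0, 1.4, 1.6, 1.7, 2.9, 3.4, 4.0, 4.9, 5.2, 5.3, 5.4, 6.3, 6.4, 6.9, 7.5, 7.6.
n = 16.
r = 1 + (60/100)·(16 − 1) = 1 + 9 = 10.
r is an integer, so P60 is the value at rank 10: 5.3.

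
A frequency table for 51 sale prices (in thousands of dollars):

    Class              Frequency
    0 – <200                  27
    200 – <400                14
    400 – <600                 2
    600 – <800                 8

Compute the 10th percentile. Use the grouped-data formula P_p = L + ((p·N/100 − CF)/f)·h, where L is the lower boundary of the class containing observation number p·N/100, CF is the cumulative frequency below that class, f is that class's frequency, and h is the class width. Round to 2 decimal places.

37.78

N = 51; target position k = 10/100 · 51 = 5.1.
Cumulative frequencies: 27, 41, 43, 51.
Observation 5.1 falls in the class 0 – <200.
L = 0, CF = 0, f = 27, h = 200.
P10 = 0 + ((5.1 − 0)/27)·200 = 0 + 37.7778 = 37.7778.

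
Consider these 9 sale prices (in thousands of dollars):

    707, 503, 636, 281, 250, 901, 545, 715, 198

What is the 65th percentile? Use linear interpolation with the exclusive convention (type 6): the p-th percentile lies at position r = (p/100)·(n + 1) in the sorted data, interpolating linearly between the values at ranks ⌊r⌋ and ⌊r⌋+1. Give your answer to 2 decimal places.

671.50

Sorted: 198, 250, 281, 503, 545, 636, 707, 715, 901.
n = 9.
r = (65/100)·(9 + 1) = 6.5.
Rank 6 is 636 and rank 7 is 707.
Interpolate: 636 + 0.5·(707 − 636) = 636 + 0.5·71 = 671.5.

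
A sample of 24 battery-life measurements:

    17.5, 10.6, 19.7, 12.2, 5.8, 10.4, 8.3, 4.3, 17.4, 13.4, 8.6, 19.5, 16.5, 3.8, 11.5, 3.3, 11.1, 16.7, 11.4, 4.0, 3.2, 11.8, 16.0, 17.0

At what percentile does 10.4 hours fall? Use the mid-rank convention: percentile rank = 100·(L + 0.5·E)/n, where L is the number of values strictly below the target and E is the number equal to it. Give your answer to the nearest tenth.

Sorted: 3.2, 3.3, 3.8, 4.0, 4.3, 5.8, 8.3, 8.6, 10.4, 10.6, 11.1, 11.4, 11.5, 11.8, 12.2, 13.4, 16.0, 16.5, 16.7, 17.0, 17.4, 17.5, 19.5, 19.7.
Count below 10.4: L = 8; count equal: E = 1; n = 24.
Percentile rank = 100·(8 + 0.5·1)/24 = 100·8.5/24 = 35.42.

35.4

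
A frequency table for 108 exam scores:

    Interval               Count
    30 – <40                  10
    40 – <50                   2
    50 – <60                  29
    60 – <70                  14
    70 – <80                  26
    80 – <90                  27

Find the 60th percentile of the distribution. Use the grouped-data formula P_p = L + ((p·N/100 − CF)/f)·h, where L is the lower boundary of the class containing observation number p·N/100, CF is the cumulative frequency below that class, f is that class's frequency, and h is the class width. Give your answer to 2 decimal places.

73.77

N = 108; target position k = 60/100 · 108 = 64.8.
Cumulative frequencies: 10, 12, 41, 55, 81, 108.
Observation 64.8 falls in the class 70 – <80.
L = 70, CF = 55, f = 26, h = 10.
P60 = 70 + ((64.8 − 55)/26)·10 = 70 + 3.76923 = 73.7692.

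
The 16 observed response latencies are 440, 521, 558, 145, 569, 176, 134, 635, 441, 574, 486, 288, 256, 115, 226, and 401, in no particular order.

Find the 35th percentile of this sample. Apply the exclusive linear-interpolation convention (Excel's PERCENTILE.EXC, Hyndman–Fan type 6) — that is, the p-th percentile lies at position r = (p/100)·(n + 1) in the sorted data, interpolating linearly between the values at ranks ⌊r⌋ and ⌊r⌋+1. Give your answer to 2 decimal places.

Sorted: 115, 134, 145, 176, 226, 256, 288, 401, 440, 441, 486, 521, 558, 569, 574, 635.
n = 16.
r = (35/100)·(16 + 1) = 5.95.
Rank 5 is 226 and rank 6 is 256.
Interpolate: 226 + 0.95·(256 − 226) = 226 + 0.95·30 = 254.5.

254.50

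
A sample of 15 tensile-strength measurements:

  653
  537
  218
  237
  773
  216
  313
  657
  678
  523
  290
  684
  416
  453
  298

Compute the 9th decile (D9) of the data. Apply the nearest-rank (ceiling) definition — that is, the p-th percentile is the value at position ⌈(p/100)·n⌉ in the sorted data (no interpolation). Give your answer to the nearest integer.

Sorted: 216, 218, 237, 290, 298, 313, 416, 453, 523, 537, 653, 657, 678, 684, 773.
n = 15.
Position = ⌈90/100 · 15⌉ = ⌈13.5⌉ = 14.
The value at rank 14 is 684.

684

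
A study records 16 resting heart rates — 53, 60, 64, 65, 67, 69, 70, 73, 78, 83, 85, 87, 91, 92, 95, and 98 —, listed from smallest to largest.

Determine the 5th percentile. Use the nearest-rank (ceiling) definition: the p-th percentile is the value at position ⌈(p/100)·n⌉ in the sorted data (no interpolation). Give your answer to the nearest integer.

53

n = 16.
Position = ⌈5/100 · 16⌉ = ⌈0.8⌉ = 1.
The value at rank 1 is 53.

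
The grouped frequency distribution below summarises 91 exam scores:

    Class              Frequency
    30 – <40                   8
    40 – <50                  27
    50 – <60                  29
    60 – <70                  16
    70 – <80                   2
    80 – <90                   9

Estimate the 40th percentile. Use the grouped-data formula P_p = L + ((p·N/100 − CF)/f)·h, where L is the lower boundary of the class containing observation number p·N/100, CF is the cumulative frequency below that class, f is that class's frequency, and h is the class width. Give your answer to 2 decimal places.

50.48

N = 91; target position k = 40/100 · 91 = 36.4.
Cumulative frequencies: 8, 35, 64, 80, 82, 91.
Observation 36.4 falls in the class 50 – <60.
L = 50, CF = 35, f = 29, h = 10.
P40 = 50 + ((36.4 − 35)/29)·10 = 50 + 0.482759 = 50.4828.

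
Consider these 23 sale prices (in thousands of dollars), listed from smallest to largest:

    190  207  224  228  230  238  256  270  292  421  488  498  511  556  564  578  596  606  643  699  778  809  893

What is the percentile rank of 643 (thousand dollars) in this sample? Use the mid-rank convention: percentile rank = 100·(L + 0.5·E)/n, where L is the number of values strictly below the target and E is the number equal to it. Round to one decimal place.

Count below 643: L = 18; count equal: E = 1; n = 23.
Percentile rank = 100·(18 + 0.5·1)/23 = 100·18.5/23 = 80.43.

80.4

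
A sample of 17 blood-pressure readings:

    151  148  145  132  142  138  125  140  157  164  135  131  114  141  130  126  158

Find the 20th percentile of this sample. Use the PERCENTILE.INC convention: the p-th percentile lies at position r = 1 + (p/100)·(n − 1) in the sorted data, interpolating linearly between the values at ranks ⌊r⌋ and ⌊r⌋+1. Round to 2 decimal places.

130.20

Sorted: 114, 125, 126, 130, 131, 132, 135, 138, 140, 141, 142, 145, 148, 151, 157, 158, 164.
n = 17.
r = 1 + (20/100)·(17 − 1) = 1 + 3.2 = 4.2.
Rank 4 is 130 and rank 5 is 131.
Interpolate: 130 + 0.2·(131 − 130) = 130 + 0.2·1 = 130.2.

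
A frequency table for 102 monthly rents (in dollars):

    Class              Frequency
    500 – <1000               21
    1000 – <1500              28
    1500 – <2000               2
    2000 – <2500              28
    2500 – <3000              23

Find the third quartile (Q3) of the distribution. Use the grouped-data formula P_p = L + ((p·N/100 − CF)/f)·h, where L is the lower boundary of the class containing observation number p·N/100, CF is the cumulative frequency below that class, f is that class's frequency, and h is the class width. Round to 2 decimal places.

2455.36

N = 102; target position k = 75/100 · 102 = 76.5.
Cumulative frequencies: 21, 49, 51, 79, 102.
Observation 76.5 falls in the class 2000 – <2500.
L = 2000, CF = 51, f = 28, h = 500.
P75 = 2000 + ((76.5 − 51)/28)·500 = 2000 + 455.357 = 2455.36.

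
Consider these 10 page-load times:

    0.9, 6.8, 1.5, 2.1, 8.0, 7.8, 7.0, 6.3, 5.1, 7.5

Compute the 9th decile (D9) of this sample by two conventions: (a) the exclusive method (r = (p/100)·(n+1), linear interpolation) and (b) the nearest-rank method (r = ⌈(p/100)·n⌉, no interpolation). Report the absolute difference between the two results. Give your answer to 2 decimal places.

Sorted: 0.9, 1.5, 2.1, 5.1, 6.3, 6.8, 7.0, 7.5, 7.8, 8.0.
n = 10.
(a) r = 9.9; between ranks 9 (7.8) and 10 (8.0): 7.98.
(b) the nearest-rank method: rank 9 → 7.8.
|7.98 − 7.8| = 0.18.

0.18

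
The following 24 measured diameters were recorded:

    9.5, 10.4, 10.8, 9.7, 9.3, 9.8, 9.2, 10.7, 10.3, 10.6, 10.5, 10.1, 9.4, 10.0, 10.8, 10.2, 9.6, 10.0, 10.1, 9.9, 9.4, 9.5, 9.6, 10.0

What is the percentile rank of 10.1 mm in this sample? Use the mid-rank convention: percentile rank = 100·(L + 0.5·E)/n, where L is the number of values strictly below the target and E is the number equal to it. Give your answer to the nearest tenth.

Sorted: 9.2, 9.3, 9.4, 9.4, 9.5, 9.5, 9.6, 9.6, 9.7, 9.8, 9.9, 10.0, 10.0, 10.0, 10.1, 10.1, 10.2, 10.3, 10.4, 10.5, 10.6, 10.7, 10.8, 10.8.
Count below 10.1: L = 14; count equal: E = 2; n = 24.
Percentile rank = 100·(14 + 0.5·2)/24 = 100·15/24 = 62.5.

62.5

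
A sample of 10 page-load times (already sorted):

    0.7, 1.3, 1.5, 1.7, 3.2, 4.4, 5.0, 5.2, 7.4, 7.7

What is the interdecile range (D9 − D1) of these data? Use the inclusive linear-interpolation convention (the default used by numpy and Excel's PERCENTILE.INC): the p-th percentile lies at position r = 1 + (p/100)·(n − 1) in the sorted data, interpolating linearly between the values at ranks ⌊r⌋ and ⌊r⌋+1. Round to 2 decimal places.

n = 10.
P10: r = 1.9; ranks 1–2 are 0.7, 1.3; interpolating gives 1.24.
P90: r = 9.1; ranks 9–10 are 7.4, 7.7; interpolating gives 7.43.
Difference: 7.43 − 1.24 = 6.19.

6.19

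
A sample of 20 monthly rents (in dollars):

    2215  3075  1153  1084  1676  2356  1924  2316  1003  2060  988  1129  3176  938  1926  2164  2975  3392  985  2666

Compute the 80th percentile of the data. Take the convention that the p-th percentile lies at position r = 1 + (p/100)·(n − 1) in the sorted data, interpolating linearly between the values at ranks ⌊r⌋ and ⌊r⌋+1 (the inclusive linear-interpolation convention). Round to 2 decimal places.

Sorted: 938, 985, 988, 1003, 1084, 1129, 1153, 1676, 1924, 1926, 2060, 2164, 2215, 2316, 2356, 2666, 2975, 3075, 3176, 3392.
n = 20.
r = 1 + (80/100)·(20 − 1) = 1 + 15.2 = 16.2.
Rank 16 is 2666 and rank 17 is 2975.
Interpolate: 2666 + 0.2·(2975 − 2666) = 2666 + 0.2·309 = 2727.8.

2727.80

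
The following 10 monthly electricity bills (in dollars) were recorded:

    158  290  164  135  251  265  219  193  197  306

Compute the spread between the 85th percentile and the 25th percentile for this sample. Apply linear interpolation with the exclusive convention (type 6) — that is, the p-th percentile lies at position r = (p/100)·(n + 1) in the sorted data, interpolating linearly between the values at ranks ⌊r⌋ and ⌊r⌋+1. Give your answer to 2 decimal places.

Sorted: 135, 158, 164, 193, 197, 219, 251, 265, 290, 306.
n = 10.
P25: r = 2.75; ranks 2–3 are 158, 164; interpolating gives 162.5.
P85: r = 9.35; ranks 9–10 are 290, 306; interpolating gives 295.6.
Difference: 295.6 − 162.5 = 133.1.

133.10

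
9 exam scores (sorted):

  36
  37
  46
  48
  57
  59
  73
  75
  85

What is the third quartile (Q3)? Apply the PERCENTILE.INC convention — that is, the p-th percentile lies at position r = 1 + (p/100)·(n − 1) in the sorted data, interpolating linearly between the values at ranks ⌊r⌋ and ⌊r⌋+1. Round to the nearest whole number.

n = 9.
r = 1 + (75/100)·(9 − 1) = 1 + 6 = 7.
r is an integer, so P75 is the value at rank 7: 73.

73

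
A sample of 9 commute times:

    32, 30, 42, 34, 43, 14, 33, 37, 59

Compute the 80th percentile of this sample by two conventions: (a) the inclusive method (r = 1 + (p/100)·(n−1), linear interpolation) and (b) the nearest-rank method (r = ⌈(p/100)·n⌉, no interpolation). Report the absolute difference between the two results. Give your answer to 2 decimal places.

Sorted: 14, 30, 32, 33, 34, 37, 42, 43, 59.
n = 9.
(a) r = 7.4; between ranks 7 (42) and 8 (43): 42.4.
(b) the nearest-rank method: rank 8 → 43.
|42.4 − 43| = 0.6.

0.60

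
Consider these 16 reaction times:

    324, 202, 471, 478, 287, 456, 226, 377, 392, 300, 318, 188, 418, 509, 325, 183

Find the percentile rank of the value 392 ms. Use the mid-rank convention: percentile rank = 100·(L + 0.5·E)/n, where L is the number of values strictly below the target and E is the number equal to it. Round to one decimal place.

65.6

Sorted: 183, 188, 202, 226, 287, 300, 318, 324, 325, 377, 392, 418, 456, 471, 478, 509.
Count below 392: L = 10; count equal: E = 1; n = 16.
Percentile rank = 100·(10 + 0.5·1)/16 = 100·10.5/16 = 65.62.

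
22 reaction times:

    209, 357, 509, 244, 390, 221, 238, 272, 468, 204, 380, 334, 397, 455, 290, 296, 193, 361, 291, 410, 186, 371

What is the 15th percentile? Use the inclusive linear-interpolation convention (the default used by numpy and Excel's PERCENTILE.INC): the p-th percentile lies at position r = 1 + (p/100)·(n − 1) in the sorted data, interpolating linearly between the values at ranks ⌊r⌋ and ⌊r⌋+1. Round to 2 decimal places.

210.80

Sorted: 186, 193, 204, 209, 221, 238, 244, 272, 290, 291, 296, 334, 357, 361, 371, 380, 390, 397, 410, 455, 468, 509.
n = 22.
r = 1 + (15/100)·(22 − 1) = 1 + 3.15 = 4.15.
Rank 4 is 209 and rank 5 is 221.
Interpolate: 209 + 0.15·(221 − 209) = 209 + 0.15·12 = 210.8.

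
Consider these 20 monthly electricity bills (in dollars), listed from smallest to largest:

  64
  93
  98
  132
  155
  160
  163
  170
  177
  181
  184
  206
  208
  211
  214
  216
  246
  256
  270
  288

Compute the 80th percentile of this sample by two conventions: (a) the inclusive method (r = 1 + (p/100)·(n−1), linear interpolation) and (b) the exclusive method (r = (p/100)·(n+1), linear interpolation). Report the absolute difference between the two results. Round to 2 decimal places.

18.00

n = 20.
(a) r = 16.2; between ranks 16 (216) and 17 (246): 222.
(b) r = 16.8; between ranks 16 (216) and 17 (246): 240.
|222 − 240| = 18.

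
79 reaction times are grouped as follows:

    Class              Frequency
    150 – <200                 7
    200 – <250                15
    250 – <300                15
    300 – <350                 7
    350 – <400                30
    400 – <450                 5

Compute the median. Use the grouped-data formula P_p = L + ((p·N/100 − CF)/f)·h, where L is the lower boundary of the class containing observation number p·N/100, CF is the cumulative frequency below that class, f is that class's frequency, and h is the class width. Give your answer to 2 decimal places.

317.86

N = 79; target position k = 50/100 · 79 = 39.5.
Cumulative frequencies: 7, 22, 37, 44, 74, 79.
Observation 39.5 falls in the class 300 – <350.
L = 300, CF = 37, f = 7, h = 50.
P50 = 300 + ((39.5 − 37)/7)·50 = 300 + 17.8571 = 317.857.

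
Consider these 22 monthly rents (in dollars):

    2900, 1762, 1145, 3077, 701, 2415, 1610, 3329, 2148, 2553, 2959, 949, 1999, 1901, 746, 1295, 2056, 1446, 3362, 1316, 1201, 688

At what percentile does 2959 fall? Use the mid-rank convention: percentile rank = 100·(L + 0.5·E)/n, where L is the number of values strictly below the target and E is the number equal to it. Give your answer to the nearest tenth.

84.1

Sorted: 688, 701, 746, 949, 1145, 1201, 1295, 1316, 1446, 1610, 1762, 1901, 1999, 2056, 2148, 2415, 2553, 2900, 2959, 3077, 3329, 3362.
Count below 2959: L = 18; count equal: E = 1; n = 22.
Percentile rank = 100·(18 + 0.5·1)/22 = 100·18.5/22 = 84.09.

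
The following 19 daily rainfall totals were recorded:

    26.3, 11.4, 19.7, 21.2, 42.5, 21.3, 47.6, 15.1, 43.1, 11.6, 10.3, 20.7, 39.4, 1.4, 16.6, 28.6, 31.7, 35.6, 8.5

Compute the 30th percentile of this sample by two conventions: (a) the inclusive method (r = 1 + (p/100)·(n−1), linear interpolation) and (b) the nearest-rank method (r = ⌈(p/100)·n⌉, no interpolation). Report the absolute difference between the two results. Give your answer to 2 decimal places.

0.60

Sorted: 1.4, 8.5, 10.3, 11.4, 11.6, 15.1, 16.6, 19.7, 20.7, 21.2, 21.3, 26.3, 28.6, 31.7, 35.6, 39.4, 42.5, 43.1, 47.6.
n = 19.
(a) r = 6.4; between ranks 6 (15.1) and 7 (16.6): 15.7.
(b) the nearest-rank method: rank 6 → 15.1.
|15.7 − 15.1| = 0.6.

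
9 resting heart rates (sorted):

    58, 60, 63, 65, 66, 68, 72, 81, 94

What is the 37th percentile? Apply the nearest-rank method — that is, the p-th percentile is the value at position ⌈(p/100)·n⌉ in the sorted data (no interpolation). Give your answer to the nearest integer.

n = 9.
Position = ⌈37/100 · 9⌉ = ⌈3.33⌉ = 4.
The value at rank 4 is 65.

65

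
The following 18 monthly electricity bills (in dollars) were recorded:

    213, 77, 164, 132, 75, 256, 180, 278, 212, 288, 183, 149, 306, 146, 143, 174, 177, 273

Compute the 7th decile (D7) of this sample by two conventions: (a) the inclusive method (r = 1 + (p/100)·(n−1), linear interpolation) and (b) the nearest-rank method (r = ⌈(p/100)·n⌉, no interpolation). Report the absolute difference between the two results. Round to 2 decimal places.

0.10

Sorted: 75, 77, 132, 143, 146, 149, 164, 174, 177, 180, 183, 212, 213, 256, 273, 278, 288, 306.
n = 18.
(a) r = 12.9; between ranks 12 (212) and 13 (213): 212.9.
(b) the nearest-rank method: rank 13 → 213.
|212.9 − 213| = 0.1.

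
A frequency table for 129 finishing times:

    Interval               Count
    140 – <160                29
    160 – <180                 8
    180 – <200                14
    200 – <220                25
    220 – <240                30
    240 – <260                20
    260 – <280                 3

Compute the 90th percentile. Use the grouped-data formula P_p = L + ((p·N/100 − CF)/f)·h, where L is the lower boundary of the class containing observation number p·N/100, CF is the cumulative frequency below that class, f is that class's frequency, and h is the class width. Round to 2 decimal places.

N = 129; target position k = 90/100 · 129 = 116.1.
Cumulative frequencies: 29, 37, 51, 76, 106, 126, 129.
Observation 116.1 falls in the class 240 – <260.
L = 240, CF = 106, f = 20, h = 20.
P90 = 240 + ((116.1 − 106)/20)·20 = 240 + 10.1 = 250.1.

250.10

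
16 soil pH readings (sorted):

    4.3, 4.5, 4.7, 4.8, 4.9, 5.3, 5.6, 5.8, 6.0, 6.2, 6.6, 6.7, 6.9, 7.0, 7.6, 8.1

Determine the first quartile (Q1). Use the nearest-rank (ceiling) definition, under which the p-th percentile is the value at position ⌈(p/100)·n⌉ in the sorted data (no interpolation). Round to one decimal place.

4.8

n = 16.
Position = ⌈25/100 · 16⌉ = ⌈4⌉ = 4.
The value at rank 4 is 4.8.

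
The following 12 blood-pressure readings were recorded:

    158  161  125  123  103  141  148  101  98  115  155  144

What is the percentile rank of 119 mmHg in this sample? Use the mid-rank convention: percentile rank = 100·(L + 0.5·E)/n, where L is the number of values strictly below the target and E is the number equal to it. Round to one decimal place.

33.3

Sorted: 98, 101, 103, 115, 123, 125, 141, 144, 148, 155, 158, 161.
Count below 119: L = 4; count equal: E = 0; n = 12.
Percentile rank = 100·(4 + 0.5·0)/12 = 100·4/12 = 33.33.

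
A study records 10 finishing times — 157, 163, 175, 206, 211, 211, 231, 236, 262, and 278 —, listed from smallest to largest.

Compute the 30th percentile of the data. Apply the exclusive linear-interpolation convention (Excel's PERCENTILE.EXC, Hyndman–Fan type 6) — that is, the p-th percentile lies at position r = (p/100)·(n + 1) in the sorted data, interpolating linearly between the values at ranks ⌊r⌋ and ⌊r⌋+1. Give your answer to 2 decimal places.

n = 10.
r = (30/100)·(10 + 1) = 3.3.
Rank 3 is 175 and rank 4 is 206.
Interpolate: 175 + 0.3·(206 − 175) = 175 + 0.3·31 = 184.3.

184.30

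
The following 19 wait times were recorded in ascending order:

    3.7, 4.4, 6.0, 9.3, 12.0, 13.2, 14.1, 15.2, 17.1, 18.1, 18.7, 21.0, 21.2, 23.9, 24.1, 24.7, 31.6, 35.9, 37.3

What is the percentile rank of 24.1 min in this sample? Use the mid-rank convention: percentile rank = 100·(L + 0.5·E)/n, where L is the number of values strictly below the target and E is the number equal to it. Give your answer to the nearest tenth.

Count below 24.1: L = 14; count equal: E = 1; n = 19.
Percentile rank = 100·(14 + 0.5·1)/19 = 100·14.5/19 = 76.32.

76.3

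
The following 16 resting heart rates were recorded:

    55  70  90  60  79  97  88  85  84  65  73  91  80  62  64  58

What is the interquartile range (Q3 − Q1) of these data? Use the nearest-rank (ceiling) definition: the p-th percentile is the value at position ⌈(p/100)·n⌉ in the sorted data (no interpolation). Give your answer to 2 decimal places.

23.00

Sorted: 55, 58, 60, 62, 64, 65, 70, 73, 79, 80, 84, 85, 88, 90, 91, 97.
n = 16.
P25: rank ⌈25/100·16⌉ = 4 → 62.
P75: rank ⌈75/100·16⌉ = 12 → 85.
Difference: 85 − 62 = 23.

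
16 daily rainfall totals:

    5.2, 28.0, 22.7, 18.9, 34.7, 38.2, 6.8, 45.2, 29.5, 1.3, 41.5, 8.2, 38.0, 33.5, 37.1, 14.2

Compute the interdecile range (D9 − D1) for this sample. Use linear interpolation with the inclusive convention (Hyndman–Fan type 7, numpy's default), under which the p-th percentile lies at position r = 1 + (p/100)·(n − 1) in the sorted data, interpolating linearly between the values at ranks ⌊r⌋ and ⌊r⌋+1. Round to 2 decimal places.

33.85

Sorted: 1.3, 5.2, 6.8, 8.2, 14.2, 18.9, 22.7, 28.0, 29.5, 33.5, 34.7, 37.1, 38.0, 38.2, 41.5, 45.2.
n = 16.
P10: r = 2.5; ranks 2–3 are 5.2, 6.8; interpolating gives 6.
P90: r = 14.5; ranks 14–15 are 38.2, 41.5; interpolating gives 39.85.
Difference: 39.85 − 6 = 33.85.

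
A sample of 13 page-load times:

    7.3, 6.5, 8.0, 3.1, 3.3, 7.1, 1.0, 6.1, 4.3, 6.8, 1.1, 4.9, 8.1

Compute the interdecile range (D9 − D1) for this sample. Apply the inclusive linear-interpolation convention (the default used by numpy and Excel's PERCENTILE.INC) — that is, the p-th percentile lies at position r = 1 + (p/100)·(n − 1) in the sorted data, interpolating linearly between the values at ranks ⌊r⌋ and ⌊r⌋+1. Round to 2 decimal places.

6.36

Sorted: 1.0, 1.1, 3.1, 3.3, 4.3, 4.9, 6.1, 6.5, 6.8, 7.1, 7.3, 8.0, 8.1.
n = 13.
P10: r = 2.2; ranks 2–3 are 1.1, 3.1; interpolating gives 1.5.
P90: r = 11.8; ranks 11–12 are 7.3, 8.0; interpolating gives 7.86.
Difference: 7.86 − 1.5 = 6.36.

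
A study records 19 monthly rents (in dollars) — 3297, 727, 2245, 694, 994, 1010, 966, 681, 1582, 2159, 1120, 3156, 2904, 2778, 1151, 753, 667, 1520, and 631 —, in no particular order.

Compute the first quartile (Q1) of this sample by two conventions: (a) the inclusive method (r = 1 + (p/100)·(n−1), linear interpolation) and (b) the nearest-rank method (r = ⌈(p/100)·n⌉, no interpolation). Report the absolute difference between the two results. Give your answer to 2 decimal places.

13.00

Sorted: 631, 667, 681, 694, 727, 753, 966, 994, 1010, 1120, 1151, 1520, 1582, 2159, 2245, 2778, 2904, 3156, 3297.
n = 19.
(a) r = 5.5; between ranks 5 (727) and 6 (753): 740.
(b) the nearest-rank method: rank 5 → 727.
|740 − 727| = 13.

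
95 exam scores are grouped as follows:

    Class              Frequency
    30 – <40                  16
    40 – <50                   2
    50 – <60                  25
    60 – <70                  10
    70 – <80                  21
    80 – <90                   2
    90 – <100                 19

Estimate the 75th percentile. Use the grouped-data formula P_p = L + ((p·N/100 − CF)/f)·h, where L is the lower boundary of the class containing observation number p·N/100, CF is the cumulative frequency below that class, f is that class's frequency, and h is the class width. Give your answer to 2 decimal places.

N = 95; target position k = 75/100 · 95 = 71.25.
Cumulative frequencies: 16, 18, 43, 53, 74, 76, 95.
Observation 71.25 falls in the class 70 – <80.
L = 70, CF = 53, f = 21, h = 10.
P75 = 70 + ((71.25 − 53)/21)·10 = 70 + 8.69048 = 78.6905.

78.69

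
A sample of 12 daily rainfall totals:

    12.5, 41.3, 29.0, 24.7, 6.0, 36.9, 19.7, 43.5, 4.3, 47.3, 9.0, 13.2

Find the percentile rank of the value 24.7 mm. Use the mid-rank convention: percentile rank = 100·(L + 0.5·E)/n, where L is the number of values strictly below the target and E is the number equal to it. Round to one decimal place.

54.2

Sorted: 4.3, 6.0, 9.0, 12.5, 13.2, 19.7, 24.7, 29.0, 36.9, 41.3, 43.5, 47.3.
Count below 24.7: L = 6; count equal: E = 1; n = 12.
Percentile rank = 100·(6 + 0.5·1)/12 = 100·6.5/12 = 54.17.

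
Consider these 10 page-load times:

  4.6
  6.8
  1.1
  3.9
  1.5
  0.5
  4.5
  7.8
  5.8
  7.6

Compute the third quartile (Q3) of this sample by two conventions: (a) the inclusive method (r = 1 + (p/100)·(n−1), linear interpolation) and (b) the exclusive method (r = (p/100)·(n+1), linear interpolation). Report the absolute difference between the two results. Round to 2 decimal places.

Sorted: 0.5, 1.1, 1.5, 3.9, 4.5, 4.6, 5.8, 6.8, 7.6, 7.8.
n = 10.
(a) r = 7.75; between ranks 7 (5.8) and 8 (6.8): 6.55.
(b) r = 8.25; between ranks 8 (6.8) and 9 (7.6): 7.
|6.55 − 7| = 0.45.

0.45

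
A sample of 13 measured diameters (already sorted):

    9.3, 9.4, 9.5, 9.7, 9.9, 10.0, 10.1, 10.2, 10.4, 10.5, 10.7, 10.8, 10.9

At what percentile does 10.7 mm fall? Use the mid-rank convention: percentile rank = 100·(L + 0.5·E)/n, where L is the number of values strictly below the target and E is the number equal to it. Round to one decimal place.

Count below 10.7: L = 10; count equal: E = 1; n = 13.
Percentile rank = 100·(10 + 0.5·1)/13 = 100·10.5/13 = 80.77.

80.8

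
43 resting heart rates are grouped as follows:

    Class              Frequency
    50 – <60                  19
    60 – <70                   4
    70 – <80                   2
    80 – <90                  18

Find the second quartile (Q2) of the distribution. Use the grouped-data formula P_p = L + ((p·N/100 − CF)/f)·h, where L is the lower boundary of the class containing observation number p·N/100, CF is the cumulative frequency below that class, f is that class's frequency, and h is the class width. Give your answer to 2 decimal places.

N = 43; target position k = 50/100 · 43 = 21.5.
Cumulative frequencies: 19, 23, 25, 43.
Observation 21.5 falls in the class 60 – <70.
L = 60, CF = 19, f = 4, h = 10.
P50 = 60 + ((21.5 − 19)/4)·10 = 60 + 6.25 = 66.25.

66.25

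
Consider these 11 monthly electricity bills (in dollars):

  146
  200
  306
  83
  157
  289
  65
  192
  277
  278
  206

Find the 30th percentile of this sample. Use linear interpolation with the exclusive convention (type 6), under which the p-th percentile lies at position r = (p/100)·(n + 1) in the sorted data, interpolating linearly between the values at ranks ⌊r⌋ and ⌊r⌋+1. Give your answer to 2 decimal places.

152.60

Sorted: 65, 83, 146, 157, 192, 200, 206, 277, 278, 289, 306.
n = 11.
r = (30/100)·(11 + 1) = 3.6.
Rank 3 is 146 and rank 4 is 157.
Interpolate: 146 + 0.6·(157 − 146) = 146 + 0.6·11 = 152.6.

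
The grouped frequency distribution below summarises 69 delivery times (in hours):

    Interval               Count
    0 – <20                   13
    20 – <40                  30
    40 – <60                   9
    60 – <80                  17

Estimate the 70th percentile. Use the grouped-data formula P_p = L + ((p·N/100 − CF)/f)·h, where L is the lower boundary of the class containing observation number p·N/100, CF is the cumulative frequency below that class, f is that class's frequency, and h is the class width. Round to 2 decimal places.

51.78

N = 69; target position k = 70/100 · 69 = 48.3.
Cumulative frequencies: 13, 43, 52, 69.
Observation 48.3 falls in the class 40 – <60.
L = 40, CF = 43, f = 9, h = 20.
P70 = 40 + ((48.3 − 43)/9)·20 = 40 + 11.7778 = 51.7778.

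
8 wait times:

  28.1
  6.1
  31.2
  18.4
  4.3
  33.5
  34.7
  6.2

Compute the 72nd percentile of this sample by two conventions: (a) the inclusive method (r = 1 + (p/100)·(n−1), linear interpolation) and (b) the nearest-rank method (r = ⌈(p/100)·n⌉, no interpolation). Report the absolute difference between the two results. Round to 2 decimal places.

Sorted: 4.3, 6.1, 6.2, 18.4, 28.1, 31.2, 33.5, 34.7.
n = 8.
(a) r = 6.04; between ranks 6 (31.2) and 7 (33.5): 31.292.
(b) the nearest-rank method: rank 6 → 31.2.
|31.292 − 31.2| = 0.092.

0.09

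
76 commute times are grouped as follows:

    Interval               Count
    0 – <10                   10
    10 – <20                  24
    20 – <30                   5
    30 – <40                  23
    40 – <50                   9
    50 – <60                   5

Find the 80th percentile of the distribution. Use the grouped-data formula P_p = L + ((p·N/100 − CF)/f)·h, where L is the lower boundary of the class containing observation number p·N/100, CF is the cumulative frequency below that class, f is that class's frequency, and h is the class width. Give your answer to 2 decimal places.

39.48

N = 76; target position k = 80/100 · 76 = 60.8.
Cumulative frequencies: 10, 34, 39, 62, 71, 76.
Observation 60.8 falls in the class 30 – <40.
L = 30, CF = 39, f = 23, h = 10.
P80 = 30 + ((60.8 − 39)/23)·10 = 30 + 9.47826 = 39.4783.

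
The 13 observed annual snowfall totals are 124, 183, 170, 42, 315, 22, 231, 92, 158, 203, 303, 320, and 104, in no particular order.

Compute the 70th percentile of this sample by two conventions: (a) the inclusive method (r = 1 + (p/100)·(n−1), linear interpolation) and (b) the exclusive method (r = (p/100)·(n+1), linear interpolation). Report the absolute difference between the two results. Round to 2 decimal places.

Sorted: 22, 42, 92, 104, 124, 158, 170, 183, 203, 231, 303, 315, 320.
n = 13.
(a) r = 9.4; between ranks 9 (203) and 10 (231): 214.2.
(b) r = 9.8; between ranks 9 (203) and 10 (231): 225.4.
|214.2 − 225.4| = 11.2.

11.20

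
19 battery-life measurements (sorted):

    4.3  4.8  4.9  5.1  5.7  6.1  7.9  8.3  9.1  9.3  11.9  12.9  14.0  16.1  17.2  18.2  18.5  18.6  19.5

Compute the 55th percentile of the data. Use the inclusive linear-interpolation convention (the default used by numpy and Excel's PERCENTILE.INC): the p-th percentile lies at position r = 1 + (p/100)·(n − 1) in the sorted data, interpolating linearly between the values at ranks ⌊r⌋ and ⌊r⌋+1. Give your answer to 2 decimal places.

11.64

n = 19.
r = 1 + (55/100)·(19 − 1) = 1 + 9.9 = 10.9.
Rank 10 is 9.3 and rank 11 is 11.9.
Interpolate: 9.3 + 0.9·(11.9 − 9.3) = 9.3 + 0.9·2.6 = 11.64.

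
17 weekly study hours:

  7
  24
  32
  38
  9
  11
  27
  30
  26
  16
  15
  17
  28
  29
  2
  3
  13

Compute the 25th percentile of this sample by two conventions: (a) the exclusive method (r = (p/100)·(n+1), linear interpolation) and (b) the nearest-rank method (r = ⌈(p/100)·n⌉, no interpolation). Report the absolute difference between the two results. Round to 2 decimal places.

Sorted: 2, 3, 7, 9, 11, 13, 15, 16, 17, 24, 26, 27, 28, 29, 30, 32, 38.
n = 17.
(a) r = 4.5; between ranks 4 (9) and 5 (11): 10.
(b) the nearest-rank method: rank 5 → 11.
|10 − 11| = 1.

1.00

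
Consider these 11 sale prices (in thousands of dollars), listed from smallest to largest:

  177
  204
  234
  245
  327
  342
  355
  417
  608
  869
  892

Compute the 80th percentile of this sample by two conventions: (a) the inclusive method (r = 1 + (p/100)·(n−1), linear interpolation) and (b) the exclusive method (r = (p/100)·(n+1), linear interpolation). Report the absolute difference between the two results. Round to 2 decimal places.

156.60

n = 11.
(a) r = 9 → value at rank 9 = 608.
(b) r = 9.6; between ranks 9 (608) and 10 (869): 764.6.
|608 − 764.6| = 156.6.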